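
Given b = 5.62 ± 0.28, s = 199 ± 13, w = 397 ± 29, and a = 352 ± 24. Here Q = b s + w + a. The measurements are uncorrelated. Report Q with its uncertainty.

Let p = b·s = 1120. δp/p = √((1·δb/b)² + (1·δs/s)²) = √(0.00248 + 0.00427) = 0.0822, so δp = 91.9.
Q = p + w + a: δQ = √(δp² + δw² + δa²) = √(8440 + 841 + 576) = 99.3
Q = 1870.

1870 ± 99.3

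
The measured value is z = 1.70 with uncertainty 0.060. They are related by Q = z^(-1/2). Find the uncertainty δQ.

0.0135

Each factor contributes (exponent × relative error)² to (δQ/Q)²:
  (−½·δz/z)² = (-0.5×0.0353)² = 0.000311
δQ/Q = √(0.000311) = 0.0176
Q = 0.767, so δQ = 0.0176 × 0.767 = 0.0135.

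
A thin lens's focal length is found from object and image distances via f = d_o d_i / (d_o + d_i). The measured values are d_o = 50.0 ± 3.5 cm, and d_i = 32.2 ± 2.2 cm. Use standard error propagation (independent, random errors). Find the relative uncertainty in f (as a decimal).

0.0498

∂f/∂d_o = (d_i/(d_o+d_i))² = 0.153;  ∂f/∂d_i = (d_o/(d_o+d_i))² = 0.370
δf = √((∂f/∂d_o · δd_o)² + (∂f/∂d_i · δd_i)²) = √(0.288 + 0.663) = 0.975 cm
f = 19.6 cm, so δf/f = 0.975/19.6 = 0.0498.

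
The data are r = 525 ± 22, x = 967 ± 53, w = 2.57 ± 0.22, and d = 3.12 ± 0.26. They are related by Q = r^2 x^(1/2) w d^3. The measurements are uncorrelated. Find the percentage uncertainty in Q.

27.9%

Q is a product of powers, so relative uncertainties combine in quadrature:
  (2·δr/r)² = (2×0.0419)² = 0.00702;  (½·δx/x)² = (0.5×0.0548)² = 0.000751;  (1·δw/w)² = (1×0.0856)² = 0.00733;  (3·δd/d)² = (3×0.0833)² = 0.0625
δQ/Q = √(0.0776) = 0.279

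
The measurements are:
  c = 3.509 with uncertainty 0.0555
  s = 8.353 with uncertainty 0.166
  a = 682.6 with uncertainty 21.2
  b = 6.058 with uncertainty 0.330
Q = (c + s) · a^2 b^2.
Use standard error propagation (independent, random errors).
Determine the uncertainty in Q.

Let u = c + s = 11.86. δu = √(δc² + δs²) = √(0.00308 + 0.0276) = 0.175, so δu/u = 0.0148.
Q is then a monomial in u, a, b:
δQ/Q = √((δu/u)² + (2·δa/a)² + (2·δb/b)²) = √(0.000218 + 0.00386 + 0.0119) = 0.126
Q = 2.028e+08, so δQ = 0.126 × 2.028e+08 = 2.56e+07.

2.56e+07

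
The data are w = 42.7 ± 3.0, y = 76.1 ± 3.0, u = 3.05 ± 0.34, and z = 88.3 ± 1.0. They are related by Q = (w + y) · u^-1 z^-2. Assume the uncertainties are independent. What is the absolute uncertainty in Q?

Let h = w + y = 119. δh = √(δw² + δy²) = √(9.00 + 9.00) = 4.24, so δh/h = 0.0357.
Q is then a monomial in h, u, z:
δQ/Q = √((δh/h)² + (-1·δu/u)² + (-2·δz/z)²) = √(0.00128 + 0.0124 + 0.000513) = 0.119
Q = 0.00500, so δQ = 0.119 × 0.00500 = 0.000596.

0.000596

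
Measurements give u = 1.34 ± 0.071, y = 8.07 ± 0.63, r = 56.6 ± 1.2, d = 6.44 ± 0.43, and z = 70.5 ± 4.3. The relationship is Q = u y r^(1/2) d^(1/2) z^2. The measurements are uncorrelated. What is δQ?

1.62e+05

Q is a product of powers, so relative uncertainties combine in quadrature:
  (1·δu/u)² = (1×0.0530)² = 0.00281;  (1·δy/y)² = (1×0.0781)² = 0.00609;  (½·δr/r)² = (0.5×0.0212)² = 0.000112;  (½·δd/d)² = (0.5×0.0668)² = 0.00111;  (2·δz/z)² = (2×0.0610)² = 0.0149
δQ/Q = √(0.0250) = 0.158
Q = 1.03e+06, so δQ = 0.158 × 1.03e+06 = 1.62e+05.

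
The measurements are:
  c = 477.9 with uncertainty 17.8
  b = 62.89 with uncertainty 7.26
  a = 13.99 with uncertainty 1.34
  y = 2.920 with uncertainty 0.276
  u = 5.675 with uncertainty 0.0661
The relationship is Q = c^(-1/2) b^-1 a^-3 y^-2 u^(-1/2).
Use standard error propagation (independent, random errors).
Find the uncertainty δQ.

Products/powers → add relative errors in quadrature, weighted by exponent:
  (−½·δc/c)² = (-0.5×0.0372)² = 0.000347;  (-1·δb/b)² = (-1×0.115)² = 0.0133;  (-3·δa/a)² = (-3×0.0958)² = 0.0826;  (-2·δy/y)² = (-2×0.0945)² = 0.0357;  (−½·δu/u)² = (-0.5×0.0116)² = 3.39e-05
δQ/Q = √(0.132) = 0.363
Q = 1.308e-08, so δQ = 0.363 × 1.308e-08 = 4.75e-09.

4.75e-09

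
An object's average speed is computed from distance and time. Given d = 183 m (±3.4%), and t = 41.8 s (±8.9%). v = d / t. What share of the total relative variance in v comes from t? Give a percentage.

87.3%

(δv/v)² = (1·δd/d)² + (-1·δt/t)²
  d term: (1×0.0340)² = 0.00116
  t term: (-1×0.0890)² = 0.00792
Total = 0.00908. Share from t = 0.00792/0.00908 = 0.873.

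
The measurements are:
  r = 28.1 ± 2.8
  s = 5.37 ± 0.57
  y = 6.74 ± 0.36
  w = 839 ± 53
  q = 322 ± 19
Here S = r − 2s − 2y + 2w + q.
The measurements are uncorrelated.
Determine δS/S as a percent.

Absolute uncertainties add in quadrature for a linear combination:
  (δr)² = 7.84;  (2·δs)² = 1.30;  (2·δy)² = 0.518;  (2·δw)² = 11200;  (δq)² = 361
δS = √(11600) = 108
S = 2000, so δS/S = 108/2000 = 0.0538.

5.38%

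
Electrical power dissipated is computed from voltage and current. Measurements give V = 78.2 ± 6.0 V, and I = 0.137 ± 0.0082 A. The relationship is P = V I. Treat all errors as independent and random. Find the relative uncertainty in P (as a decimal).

P is a product of powers, so relative uncertainties combine in quadrature:
  (1·δV/V)² = (1×0.0767)² = 0.00589;  (1·δI/I)² = (1×0.0599)² = 0.00358
δP/P = √(0.00947) = 0.0973

0.0973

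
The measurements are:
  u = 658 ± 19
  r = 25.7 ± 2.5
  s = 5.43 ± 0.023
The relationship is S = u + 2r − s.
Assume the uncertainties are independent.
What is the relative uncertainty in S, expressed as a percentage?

2.79%

Sums and differences: (δS)² = Σ (cᵢ δxᵢ)².
  (δu)² = 361;  (2·δr)² = 25.0;  (δs)² = 0.000529
δS = √(386) = 19.6
S = 704, so δS/S = 19.6/704 = 0.0279.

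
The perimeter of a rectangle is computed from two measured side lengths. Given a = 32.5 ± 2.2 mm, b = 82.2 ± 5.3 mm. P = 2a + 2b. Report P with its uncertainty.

229 ± 11.5 mm

Sums and differences: (δP)² = Σ (cᵢ δxᵢ)².
  (2·δa)² = 19.4;  (2·δb)² = 112
δP = √(132) = 11.5 mm
P = 229 mm.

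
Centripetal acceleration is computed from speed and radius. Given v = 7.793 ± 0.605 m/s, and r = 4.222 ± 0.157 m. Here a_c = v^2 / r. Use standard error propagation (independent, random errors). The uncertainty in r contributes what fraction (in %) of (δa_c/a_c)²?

5.42%

(δa_c/a_c)² = (2·δv/v)² + (-1·δr/r)²
  v term: (2×0.0776)² = 0.0241
  r term: (-1×0.0372)² = 0.00138
Total = 0.0255. Share from r = 0.00138/0.0255 = 0.0542.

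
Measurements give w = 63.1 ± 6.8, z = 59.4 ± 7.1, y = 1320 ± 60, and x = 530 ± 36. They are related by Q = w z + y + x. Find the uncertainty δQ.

Let p = w·z = 3750. δp/p = √((1·δw/w)² + (1·δz/z)²) = √(0.0116 + 0.0143) = 0.161, so δp = 603.
Q = p + y + x: δQ = √(δp² + δy² + δx²) = √(3.64e+05 + 3600 + 1300) = 607

607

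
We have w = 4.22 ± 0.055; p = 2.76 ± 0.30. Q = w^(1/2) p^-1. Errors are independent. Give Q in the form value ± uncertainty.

Q is a product of powers, so relative uncertainties combine in quadrature:
  (½·δw/w)² = (0.5×0.0130)² = 4.25e-05;  (-1·δp/p)² = (-1×0.109)² = 0.0118
δQ/Q = √(0.0119) = 0.109
Q = 0.744, so δQ = 0.109 × 0.744 = 0.0810.

0.744 ± 0.0810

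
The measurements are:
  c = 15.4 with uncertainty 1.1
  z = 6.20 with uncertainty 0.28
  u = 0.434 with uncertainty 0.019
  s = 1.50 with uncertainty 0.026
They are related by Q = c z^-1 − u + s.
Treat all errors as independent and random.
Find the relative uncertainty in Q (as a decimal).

0.0598

Let p = c·z^-1 = 2.48. δp/p = √((1·δc/c)² + (-1·δz/z)²) = √(0.00510 + 0.00204) = 0.0845, so δp = 0.210.
Q = p − u + s: δQ = √(δp² + δu² + δs²) = √(0.0441 + 0.000361 + 0.000676) = 0.212
Q = 3.55, so δQ/Q = 0.212/3.55 = 0.0598.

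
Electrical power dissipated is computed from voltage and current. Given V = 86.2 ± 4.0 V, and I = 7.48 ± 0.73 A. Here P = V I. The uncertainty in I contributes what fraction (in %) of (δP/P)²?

81.6%

(δP/P)² = (1·δV/V)² + (1·δI/I)²
  V term: (1×0.0464)² = 0.00215
  I term: (1×0.0976)² = 0.00952
Total = 0.0117. Share from I = 0.00952/0.0117 = 0.816.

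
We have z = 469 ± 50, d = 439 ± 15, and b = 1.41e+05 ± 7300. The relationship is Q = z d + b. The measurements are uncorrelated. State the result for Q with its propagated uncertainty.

Let p = z·d = 2.06e+05. δp/p = √((1·δz/z)² + (1·δd/d)²) = √(0.0114 + 0.00117) = 0.112, so δp = 23000.
Q = p + b: δQ = √(δp² + δb²) = √(5.31e+08 + 5.33e+07) = 24200
Q = 3.47e+05.

(3.47 ± 0.242) × 10^5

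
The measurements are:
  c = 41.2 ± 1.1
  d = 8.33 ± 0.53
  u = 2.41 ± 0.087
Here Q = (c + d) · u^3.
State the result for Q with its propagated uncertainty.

Let w = c + d = 49.5. δw = √(δc² + δd²) = √(1.21 + 0.281) = 1.22, so δw/w = 0.0247.
Q is then a monomial in w, u:
δQ/Q = √((δw/w)² + (3·δu/u)²) = √(0.000608 + 0.0117) = 0.111
Q = 693, so δQ = 0.111 × 693 = 77.0.

693 ± 77.0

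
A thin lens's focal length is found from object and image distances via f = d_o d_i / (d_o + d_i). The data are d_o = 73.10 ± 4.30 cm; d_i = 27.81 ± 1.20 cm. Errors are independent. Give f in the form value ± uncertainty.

∂f/∂d_o = (d_i/(d_o+d_i))² = 0.0760;  ∂f/∂d_i = (d_o/(d_o+d_i))² = 0.525
δf = √((∂f/∂d_o · δd_o)² + (∂f/∂d_i · δd_i)²) = √(0.107 + 0.397) = 0.709 cm
f = 20.15 cm.

20.15 ± 0.709 cm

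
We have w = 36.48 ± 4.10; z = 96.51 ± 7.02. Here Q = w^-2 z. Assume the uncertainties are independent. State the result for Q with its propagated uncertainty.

0.07252 ± 0.0171

Q is a product of powers, so relative uncertainties combine in quadrature:
  (-2·δw/w)² = (-2×0.112)² = 0.0505;  (1·δz/z)² = (1×0.0727)² = 0.00529
δQ/Q = √(0.0558) = 0.236
Q = 0.07252, so δQ = 0.236 × 0.07252 = 0.0171.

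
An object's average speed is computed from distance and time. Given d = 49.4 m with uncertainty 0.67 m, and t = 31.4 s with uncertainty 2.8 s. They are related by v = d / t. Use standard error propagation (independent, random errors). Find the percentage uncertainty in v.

For a monomial v ∝ d, t^-1, fractional errors add in quadrature:
  (1·δd/d)² = (1×0.0136)² = 0.000184;  (-1·δt/t)² = (-1×0.0892)² = 0.00795
δv/v = √(0.00814) = 0.0902

9.02%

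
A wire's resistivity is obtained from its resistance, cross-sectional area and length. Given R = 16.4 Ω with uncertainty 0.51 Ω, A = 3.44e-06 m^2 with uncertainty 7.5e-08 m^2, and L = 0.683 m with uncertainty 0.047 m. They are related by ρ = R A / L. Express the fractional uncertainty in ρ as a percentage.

Since ρ is a product/quotient, work with relative uncertainties:
  (1·δR/R)² = (1×0.0311)² = 0.000967;  (1·δA/A)² = (1×0.0218)² = 0.000475;  (-1·δL/L)² = (-1×0.0688)² = 0.00474
δρ/ρ = √(0.00618) = 0.0786

7.86%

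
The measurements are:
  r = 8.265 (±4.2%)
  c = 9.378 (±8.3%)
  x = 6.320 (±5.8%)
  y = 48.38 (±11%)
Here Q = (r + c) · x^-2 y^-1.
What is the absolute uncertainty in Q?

Let u = r + c = 17.64. δu = √(δr² + δc²) = √(0.120 + 0.606) = 0.852, so δu/u = 0.0483.
Q is then a monomial in u, x, y:
δQ/Q = √((δu/u)² + (-2·δx/x)² + (-1·δy/y)²) = √(0.00233 + 0.0135 + 0.0121) = 0.167
Q = 0.009130, so δQ = 0.167 × 0.009130 = 0.00152.

0.00152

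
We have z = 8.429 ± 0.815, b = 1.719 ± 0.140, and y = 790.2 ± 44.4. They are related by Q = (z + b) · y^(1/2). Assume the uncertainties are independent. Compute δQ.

24.6

Let u = z + b = 10.15. δu = √(δz² + δb²) = √(0.664 + 0.0196) = 0.827, so δu/u = 0.0815.
Q is then a monomial in u, y:
δQ/Q = √((δu/u)² + (½·δy/y)²) = √(0.00664 + 0.000789) = 0.0862
Q = 285.3, so δQ = 0.0862 × 285.3 = 24.6.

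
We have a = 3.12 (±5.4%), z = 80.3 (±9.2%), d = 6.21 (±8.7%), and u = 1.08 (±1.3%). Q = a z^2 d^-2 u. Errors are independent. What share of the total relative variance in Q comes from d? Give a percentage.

(δQ/Q)² = (1·δa/a)² + (2·δz/z)² + (-2·δd/d)² + (1·δu/u)²
  a term: (1×0.0540)² = 0.00292
  z term: (2×0.0920)² = 0.0339
  d term: (-2×0.0870)² = 0.0303
  u term: (1×0.0130)² = 0.000169
Total = 0.0672. Share from d = 0.0303/0.0672 = 0.450.

45.0%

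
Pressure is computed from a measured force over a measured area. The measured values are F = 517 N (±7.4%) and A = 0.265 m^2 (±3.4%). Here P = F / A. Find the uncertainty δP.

159 Pa

Each factor contributes (exponent × relative error)² to (δP/P)²:
  (1·δF/F)² = (1×0.0740)² = 0.00548;  (-1·δA/A)² = (-1×0.0340)² = 0.00116
δP/P = √(0.00663) = 0.0814
P = 1950 Pa, so δP = 0.0814 × 1950 = 159 Pa.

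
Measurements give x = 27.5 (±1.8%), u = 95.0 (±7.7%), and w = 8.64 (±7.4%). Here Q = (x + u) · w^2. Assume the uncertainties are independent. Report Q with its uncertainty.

Let h = x + u = 122. δh = √(δx² + δu²) = √(0.245 + 53.5) = 7.33, so δh/h = 0.0599.
Q is then a monomial in h, w:
δQ/Q = √((δh/h)² + (2·δw/w)²) = √(0.00358 + 0.0219) = 0.160
Q = 9140, so δQ = 0.160 × 9140 = 1460.

9140 ± 1460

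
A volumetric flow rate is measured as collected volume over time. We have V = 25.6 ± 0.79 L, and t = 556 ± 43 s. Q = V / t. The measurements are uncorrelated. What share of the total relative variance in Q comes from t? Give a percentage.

(δQ/Q)² = (1·δV/V)² + (-1·δt/t)²
  V term: (1×0.0309)² = 0.000952
  t term: (-1×0.0773)² = 0.00598
Total = 0.00693. Share from t = 0.00598/0.00693 = 0.863.

86.3%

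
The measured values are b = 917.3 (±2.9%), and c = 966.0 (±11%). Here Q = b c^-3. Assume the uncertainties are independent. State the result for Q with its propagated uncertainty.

(1.018 ± 0.337) × 10^-6

For a monomial Q ∝ b, c^-3, fractional errors add in quadrature:
  (1·δb/b)² = (1×0.0290)² = 0.000841;  (-3·δc/c)² = (-3×0.110)² = 0.109
δQ/Q = √(0.110) = 0.331
Q = 1.018e-06, so δQ = 0.331 × 1.018e-06 = 3.37e-07.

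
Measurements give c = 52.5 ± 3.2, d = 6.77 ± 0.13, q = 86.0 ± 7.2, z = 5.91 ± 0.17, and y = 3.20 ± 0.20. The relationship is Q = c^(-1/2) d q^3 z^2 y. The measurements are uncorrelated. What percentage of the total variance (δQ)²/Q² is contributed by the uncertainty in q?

(δQ/Q)² = (−½·δc/c)² + (1·δd/d)² + (3·δq/q)² + (2·δz/z)² + (1·δy/y)²
  c term: (-0.5×0.0610)² = 0.000929
  d term: (1×0.0192)² = 0.000369
  q term: (3×0.0837)² = 0.0631
  z term: (2×0.0288)² = 0.00331
  y term: (1×0.0625)² = 0.00391
Total = 0.0716. Share from q = 0.0631/0.0716 = 0.881.

88.1%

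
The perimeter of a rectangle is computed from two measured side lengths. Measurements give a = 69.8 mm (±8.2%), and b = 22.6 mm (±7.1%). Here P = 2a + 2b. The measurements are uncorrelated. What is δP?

11.9 mm

P is a linear combination, so absolute uncertainties add in quadrature:
  (2·δa)² = 131;  (2·δb)² = 10.3
δP = √(141) = 11.9 mm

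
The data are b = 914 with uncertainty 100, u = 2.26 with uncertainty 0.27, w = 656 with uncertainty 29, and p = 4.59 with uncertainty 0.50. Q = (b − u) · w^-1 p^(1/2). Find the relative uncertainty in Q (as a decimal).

0.130

Let h = b − u = 912. δh = √(δb² + δu²) = √(10000 + 0.0729) = 100, so δh/h = 0.110.
Q is then a monomial in h, w, p:
δQ/Q = √((δh/h)² + (-1·δw/w)² + (½·δp/p)²) = √(0.0120 + 0.00195 + 0.00297) = 0.130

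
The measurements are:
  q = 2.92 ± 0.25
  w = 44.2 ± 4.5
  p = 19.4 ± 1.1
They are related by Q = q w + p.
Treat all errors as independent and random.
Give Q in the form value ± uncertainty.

148 ± 17.2

Let h = q·w = 129. δh/h = √((1·δq/q)² + (1·δw/w)²) = √(0.00733 + 0.0104) = 0.133, so δh = 17.2.
Q = h + p: δQ = √(δh² + δp²) = √(295 + 1.21) = 17.2
Q = 148.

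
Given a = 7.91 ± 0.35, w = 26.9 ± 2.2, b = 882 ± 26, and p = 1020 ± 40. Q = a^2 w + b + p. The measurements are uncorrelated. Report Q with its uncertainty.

Let h = a^2·w = 1680. δh/h = √((2·δa/a)² + (1·δw/w)²) = √(0.00783 + 0.00669) = 0.120, so δh = 203.
Q = h + b + p: δQ = √(δh² + δb² + δp²) = √(41100 + 676 + 1600) = 208
Q = 3590.

3590 ± 208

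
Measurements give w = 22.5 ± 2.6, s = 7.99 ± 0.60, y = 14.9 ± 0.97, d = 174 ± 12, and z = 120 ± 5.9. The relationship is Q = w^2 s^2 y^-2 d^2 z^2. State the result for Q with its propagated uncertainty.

Q is a product of powers, so relative uncertainties combine in quadrature:
  (2·δw/w)² = (2×0.116)² = 0.0534;  (2·δs/s)² = (2×0.0751)² = 0.0226;  (-2·δy/y)² = (-2×0.0651)² = 0.0170;  (2·δd/d)² = (2×0.0690)² = 0.0190;  (2·δz/z)² = (2×0.0492)² = 0.00967
δQ/Q = √(0.122) = 0.349
Q = 6.35e+10, so δQ = 0.349 × 6.35e+10 = 2.21e+10.

(6.35 ± 2.21) × 10^10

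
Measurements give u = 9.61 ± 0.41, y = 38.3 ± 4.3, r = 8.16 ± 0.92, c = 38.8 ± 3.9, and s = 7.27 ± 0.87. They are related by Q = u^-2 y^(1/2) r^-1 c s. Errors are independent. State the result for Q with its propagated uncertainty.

2.32 ± 0.505

For a monomial Q ∝ u^-2, y^(1/2), r^-1, c, s, fractional errors add in quadrature:
  (-2·δu/u)² = (-2×0.0427)² = 0.00728;  (½·δy/y)² = (0.5×0.112)² = 0.00315;  (-1·δr/r)² = (-1×0.113)² = 0.0127;  (1·δc/c)² = (1×0.101)² = 0.0101;  (1·δs/s)² = (1×0.120)² = 0.0143
δQ/Q = √(0.0476) = 0.218
Q = 2.32, so δQ = 0.218 × 2.32 = 0.505.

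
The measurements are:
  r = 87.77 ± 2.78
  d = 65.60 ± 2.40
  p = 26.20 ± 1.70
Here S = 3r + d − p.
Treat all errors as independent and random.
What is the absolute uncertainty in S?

Each term contributes (cᵢ δxᵢ)² to (δS)²:
  (3·δr)² = 69.6;  (δd)² = 5.76;  (δp)² = 2.89
δS = √(78.2) = 8.84

8.84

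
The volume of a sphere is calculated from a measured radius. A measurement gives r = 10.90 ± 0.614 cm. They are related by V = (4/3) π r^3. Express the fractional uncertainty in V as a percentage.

Relative error in a monomial: (δV/V)² = Σ (nᵢ · δxᵢ/xᵢ)².
  (3·δr/r)² = (3×0.0563)² = 0.0286
δV/V = √(0.0286) = 0.169

16.9%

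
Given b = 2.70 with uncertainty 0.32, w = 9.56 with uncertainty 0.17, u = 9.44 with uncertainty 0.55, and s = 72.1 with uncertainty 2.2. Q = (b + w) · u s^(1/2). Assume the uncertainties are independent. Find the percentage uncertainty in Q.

6.71%

Let h = b + w = 12.3. δh = √(δb² + δw²) = √(0.102 + 0.0289) = 0.362, so δh/h = 0.0296.
Q is then a monomial in h, u, s:
δQ/Q = √((δh/h)² + (1·δu/u)² + (½·δs/s)²) = √(0.000874 + 0.00339 + 0.000233) = 0.0671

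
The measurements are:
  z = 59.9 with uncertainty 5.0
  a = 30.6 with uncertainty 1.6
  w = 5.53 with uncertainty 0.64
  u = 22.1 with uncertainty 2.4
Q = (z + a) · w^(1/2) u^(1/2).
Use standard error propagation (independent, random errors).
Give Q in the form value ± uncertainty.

Let h = z + a = 90.5. δh = √(δz² + δa²) = √(25.0 + 2.56) = 5.25, so δh/h = 0.0580.
Q is then a monomial in h, w, u:
δQ/Q = √((δh/h)² + (½·δw/w)² + (½·δu/u)²) = √(0.00336 + 0.00335 + 0.00295) = 0.0983
Q = 1000, so δQ = 0.0983 × 1000 = 98.3.

1000 ± 98.3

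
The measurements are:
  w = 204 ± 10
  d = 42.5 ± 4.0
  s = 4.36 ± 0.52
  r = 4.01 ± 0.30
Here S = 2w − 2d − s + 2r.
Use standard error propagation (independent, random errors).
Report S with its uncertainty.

327 ± 21.6

Each term contributes (cᵢ δxᵢ)² to (δS)²:
  (2·δw)² = 400;  (2·δd)² = 64.0;  (δs)² = 0.270;  (2·δr)² = 0.360
δS = √(465) = 21.6
S = 327.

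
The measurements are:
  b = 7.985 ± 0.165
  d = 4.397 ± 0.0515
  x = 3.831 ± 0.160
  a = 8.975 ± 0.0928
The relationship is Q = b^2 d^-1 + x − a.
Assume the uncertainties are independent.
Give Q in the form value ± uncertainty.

9.357 ± 0.650

Let p = b^2·d^-1 = 14.50. δp/p = √((2·δb/b)² + (-1·δd/d)²) = √(0.00171 + 0.000137) = 0.0430, so δp = 0.623.
Q = p + x − a: δQ = √(δp² + δx² + δa²) = √(0.388 + 0.0256 + 0.00861) = 0.650
Q = 9.357.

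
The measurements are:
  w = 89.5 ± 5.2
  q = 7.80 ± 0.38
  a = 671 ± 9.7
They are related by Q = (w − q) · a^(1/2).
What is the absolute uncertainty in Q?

136

Let u = w − q = 81.7. δu = √(δw² + δq²) = √(27.0 + 0.144) = 5.21, so δu/u = 0.0638.
Q is then a monomial in u, a:
δQ/Q = √((δu/u)² + (½·δa/a)²) = √(0.00407 + 5.22e-05) = 0.0642
Q = 2120, so δQ = 0.0642 × 2120 = 136.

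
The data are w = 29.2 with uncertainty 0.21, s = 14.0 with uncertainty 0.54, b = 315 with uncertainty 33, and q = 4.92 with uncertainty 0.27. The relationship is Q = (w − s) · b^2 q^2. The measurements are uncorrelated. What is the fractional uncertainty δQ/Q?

Let u = w − s = 15.2. δu = √(δw² + δs²) = √(0.0441 + 0.292) = 0.579, so δu/u = 0.0381.
Q is then a monomial in u, b, q:
δQ/Q = √((δu/u)² + (2·δb/b)² + (2·δq/q)²) = √(0.00145 + 0.0439 + 0.0120) = 0.240

0.240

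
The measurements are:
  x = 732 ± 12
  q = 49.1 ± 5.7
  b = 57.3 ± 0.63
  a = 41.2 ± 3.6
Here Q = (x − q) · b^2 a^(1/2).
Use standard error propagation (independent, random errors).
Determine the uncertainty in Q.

Let u = x − q = 683. δu = √(δx² + δq²) = √(144 + 32.5) = 13.3, so δu/u = 0.0195.
Q is then a monomial in u, b, a:
δQ/Q = √((δu/u)² + (2·δb/b)² + (½·δa/a)²) = √(0.000378 + 0.000484 + 0.00191) = 0.0526
Q = 1.44e+07, so δQ = 0.0526 × 1.44e+07 = 7.58e+05.

7.58e+05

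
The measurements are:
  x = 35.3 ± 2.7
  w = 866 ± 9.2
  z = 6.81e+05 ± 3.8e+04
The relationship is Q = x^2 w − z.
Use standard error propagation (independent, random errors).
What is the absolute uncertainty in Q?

1.7e+05

Let p = x^2·w = 1.08e+06. δp/p = √((2·δx/x)² + (1·δw/w)²) = √(0.0234 + 0.000113) = 0.153, so δp = 1.65e+05.
Q = p − z: δQ = √(δp² + δz²) = √(2.74e+10 + 1.44e+09) = 1.7e+05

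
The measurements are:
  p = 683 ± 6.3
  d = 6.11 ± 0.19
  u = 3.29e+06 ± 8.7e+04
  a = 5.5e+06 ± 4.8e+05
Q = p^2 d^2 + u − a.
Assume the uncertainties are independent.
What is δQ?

Let w = p^2·d^2 = 1.74e+07. δw/w = √((2·δp/p)² + (2·δd/d)²) = √(0.000340 + 0.00387) = 0.0649, so δw = 1.13e+06.
Q = w + u − a: δQ = √(δw² + δu² + δa²) = √(1.28e+12 + 7.57e+09 + 2.3e+11) = 1.23e+06

1.23e+06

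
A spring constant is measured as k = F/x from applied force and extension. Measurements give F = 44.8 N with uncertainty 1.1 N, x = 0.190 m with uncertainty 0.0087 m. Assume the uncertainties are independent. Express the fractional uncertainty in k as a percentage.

5.20%

Relative error in a monomial: (δk/k)² = Σ (nᵢ · δxᵢ/xᵢ)².
  (1·δF/F)² = (1×0.0246)² = 0.000603;  (-1·δx/x)² = (-1×0.0458)² = 0.00210
δk/k = √(0.00270) = 0.0520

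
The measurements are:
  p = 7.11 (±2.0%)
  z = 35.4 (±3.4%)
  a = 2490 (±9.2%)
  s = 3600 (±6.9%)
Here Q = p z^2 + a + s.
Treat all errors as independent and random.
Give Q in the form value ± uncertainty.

Let w = p·z^2 = 8910. δw/w = √((1·δp/p)² + (2·δz/z)²) = √(0.000400 + 0.00462) = 0.0709, so δw = 632.
Q = w + a + s: δQ = √(δw² + δa² + δs²) = √(3.99e+05 + 52500 + 61700) = 716
Q = 15000.

15000 ± 716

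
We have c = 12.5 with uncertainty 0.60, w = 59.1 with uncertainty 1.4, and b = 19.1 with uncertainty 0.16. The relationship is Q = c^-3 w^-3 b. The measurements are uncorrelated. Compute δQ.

For a monomial Q ∝ c^-3, w^-3, b, fractional errors add in quadrature:
  (-3·δc/c)² = (-3×0.0480)² = 0.0207;  (-3·δw/w)² = (-3×0.0237)² = 0.00505;  (1·δb/b)² = (1×0.00838)² = 7.02e-05
δQ/Q = √(0.0259) = 0.161
Q = 4.74e-08, so δQ = 0.161 × 4.74e-08 = 7.62e-09.

7.62e-09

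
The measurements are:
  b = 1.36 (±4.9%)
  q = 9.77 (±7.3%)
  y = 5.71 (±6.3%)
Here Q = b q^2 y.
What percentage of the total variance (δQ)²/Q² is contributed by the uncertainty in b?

(δQ/Q)² = (1·δb/b)² + (2·δq/q)² + (1·δy/y)²
  b term: (1×0.0490)² = 0.00240
  q term: (2×0.0730)² = 0.0213
  y term: (1×0.0630)² = 0.00397
Total = 0.0277. Share from b = 0.00240/0.0277 = 0.0867.

8.67%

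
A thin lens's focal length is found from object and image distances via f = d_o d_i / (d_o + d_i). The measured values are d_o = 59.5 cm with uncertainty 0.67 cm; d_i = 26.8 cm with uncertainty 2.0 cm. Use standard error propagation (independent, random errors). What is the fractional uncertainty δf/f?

0.0516

∂f/∂d_o = (d_i/(d_o+d_i))² = 0.0964;  ∂f/∂d_i = (d_o/(d_o+d_i))² = 0.475
δf = √((∂f/∂d_o · δd_o)² + (∂f/∂d_i · δd_i)²) = √(0.00417 + 0.904) = 0.953 cm
f = 18.5 cm, so δf/f = 0.953/18.5 = 0.0516.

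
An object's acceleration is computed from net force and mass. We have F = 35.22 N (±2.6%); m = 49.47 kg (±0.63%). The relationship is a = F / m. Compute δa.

0.0190 m/s^2

a is a product of powers, so relative uncertainties combine in quadrature:
  (1·δF/F)² = (1×0.0260)² = 0.000676;  (-1·δm/m)² = (-1×0.00630)² = 3.97e-05
δa/a = √(0.000716) = 0.0268
a = 0.7119 m/s^2, so δa = 0.0268 × 0.7119 = 0.0190 m/s^2.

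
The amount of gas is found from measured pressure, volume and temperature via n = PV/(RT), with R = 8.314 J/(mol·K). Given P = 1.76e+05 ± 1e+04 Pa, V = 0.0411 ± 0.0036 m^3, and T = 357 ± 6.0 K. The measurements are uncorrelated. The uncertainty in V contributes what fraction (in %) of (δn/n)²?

(δn/n)² = (1·δP/P)² + (1·δV/V)² + (-1·δT/T)²
  P term: (1×0.0568)² = 0.00323
  V term: (1×0.0876)² = 0.00767
  T term: (-1×0.0168)² = 0.000282
Total = 0.0112. Share from V = 0.00767/0.0112 = 0.686.

68.6%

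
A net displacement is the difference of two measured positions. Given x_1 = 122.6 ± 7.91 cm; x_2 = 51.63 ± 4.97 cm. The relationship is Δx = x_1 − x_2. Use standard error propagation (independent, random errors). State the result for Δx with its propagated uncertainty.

70.97 ± 9.34 cm

Δx is a linear combination, so absolute uncertainties add in quadrature:
  (δx_1)² = 62.6;  (δx_2)² = 24.7
δΔx = √(87.3) = 9.34 cm
Δx = 70.97 cm.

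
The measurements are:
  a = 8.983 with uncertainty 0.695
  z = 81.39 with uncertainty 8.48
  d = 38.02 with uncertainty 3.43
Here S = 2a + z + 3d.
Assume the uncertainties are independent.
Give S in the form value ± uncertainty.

Absolute uncertainties add in quadrature for a linear combination:
  (2·δa)² = 1.93;  (δz)² = 71.9;  (3·δd)² = 106
δS = √(180) = 13.4
S = 213.4.

213.4 ± 13.4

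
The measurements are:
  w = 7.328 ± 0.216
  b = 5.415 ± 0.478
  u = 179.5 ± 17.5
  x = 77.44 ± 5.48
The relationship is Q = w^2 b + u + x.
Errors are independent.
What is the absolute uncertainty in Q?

Let p = w^2·b = 290.8. δp/p = √((2·δw/w)² + (1·δb/b)²) = √(0.00348 + 0.00779) = 0.106, so δp = 30.9.
Q = p + u + x: δQ = √(δp² + δu² + δx²) = √(953 + 306 + 30.0) = 35.9

35.9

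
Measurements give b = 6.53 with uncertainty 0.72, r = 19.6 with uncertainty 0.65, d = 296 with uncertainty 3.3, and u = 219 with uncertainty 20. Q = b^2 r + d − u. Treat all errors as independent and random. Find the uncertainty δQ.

Let p = b^2·r = 836. δp/p = √((2·δb/b)² + (1·δr/r)²) = √(0.0486 + 0.00110) = 0.223, so δp = 186.
Q = p + d − u: δQ = √(δp² + δd² + δu²) = √(34700 + 10.9 + 400) = 187

187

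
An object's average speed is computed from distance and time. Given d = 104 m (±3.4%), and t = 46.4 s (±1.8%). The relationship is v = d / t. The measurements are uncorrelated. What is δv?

Products/powers → add relative errors in quadrature, weighted by exponent:
  (1·δd/d)² = (1×0.0340)² = 0.00116;  (-1·δt/t)² = (-1×0.0180)² = 0.000324
δv/v = √(0.00148) = 0.0385
v = 2.24 m/s, so δv = 0.0385 × 2.24 = 0.0862 m/s.

0.0862 m/s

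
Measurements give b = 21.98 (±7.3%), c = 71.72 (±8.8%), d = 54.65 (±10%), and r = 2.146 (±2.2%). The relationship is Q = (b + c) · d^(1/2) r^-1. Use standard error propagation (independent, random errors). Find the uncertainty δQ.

28.5

Let u = b + c = 93.70. δu = √(δb² + δc²) = √(2.57 + 39.8) = 6.51, so δu/u = 0.0695.
Q is then a monomial in u, d, r:
δQ/Q = √((δu/u)² + (½·δd/d)² + (-1·δr/r)²) = √(0.00483 + 0.00250 + 0.000484) = 0.0884
Q = 322.8, so δQ = 0.0884 × 322.8 = 28.5.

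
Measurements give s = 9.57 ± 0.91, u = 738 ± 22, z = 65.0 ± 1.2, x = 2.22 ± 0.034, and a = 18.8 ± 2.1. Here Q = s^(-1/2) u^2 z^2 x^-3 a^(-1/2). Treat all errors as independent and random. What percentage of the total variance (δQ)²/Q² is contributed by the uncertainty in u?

(δQ/Q)² = (−½·δs/s)² + (2·δu/u)² + (2·δz/z)² + (-3·δx/x)² + (−½·δa/a)²
  s term: (-0.5×0.0951)² = 0.00226
  u term: (2×0.0298)² = 0.00355
  z term: (2×0.0185)² = 0.00136
  x term: (-3×0.0153)² = 0.00211
  a term: (-0.5×0.112)² = 0.00312
Total = 0.0124. Share from u = 0.00355/0.0124 = 0.286.

28.6%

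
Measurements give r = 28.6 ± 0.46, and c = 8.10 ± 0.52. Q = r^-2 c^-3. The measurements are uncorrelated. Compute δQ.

Each factor contributes (exponent × relative error)² to (δQ/Q)²:
  (-2·δr/r)² = (-2×0.0161)² = 0.00103;  (-3·δc/c)² = (-3×0.0642)² = 0.0371
δQ/Q = √(0.0381) = 0.195
Q = 2.3e-06, so δQ = 0.195 × 2.3e-06 = 4.49e-07.

4.49e-07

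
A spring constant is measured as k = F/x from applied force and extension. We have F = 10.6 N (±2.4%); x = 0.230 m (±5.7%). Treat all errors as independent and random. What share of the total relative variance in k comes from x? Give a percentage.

84.9%

(δk/k)² = (1·δF/F)² + (-1·δx/x)²
  F term: (1×0.0240)² = 0.000576
  x term: (-1×0.0570)² = 0.00325
Total = 0.00383. Share from x = 0.00325/0.00383 = 0.849.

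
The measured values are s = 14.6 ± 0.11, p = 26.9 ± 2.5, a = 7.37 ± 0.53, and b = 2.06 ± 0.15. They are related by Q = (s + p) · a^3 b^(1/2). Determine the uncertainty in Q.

Let u = s + p = 41.5. δu = √(δs² + δp²) = √(0.0121 + 6.25) = 2.50, so δu/u = 0.0603.
Q is then a monomial in u, a, b:
δQ/Q = √((δu/u)² + (3·δa/a)² + (½·δb/b)²) = √(0.00364 + 0.0465 + 0.00133) = 0.227
Q = 23800, so δQ = 0.227 × 23800 = 5410.

5410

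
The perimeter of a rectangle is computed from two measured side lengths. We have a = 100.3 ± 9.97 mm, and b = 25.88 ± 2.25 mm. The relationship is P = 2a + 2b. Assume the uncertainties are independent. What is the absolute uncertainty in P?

20.4 mm

Each term contributes (cᵢ δxᵢ)² to (δP)²:
  (2·δa)² = 398;  (2·δb)² = 20.2
δP = √(418) = 20.4 mm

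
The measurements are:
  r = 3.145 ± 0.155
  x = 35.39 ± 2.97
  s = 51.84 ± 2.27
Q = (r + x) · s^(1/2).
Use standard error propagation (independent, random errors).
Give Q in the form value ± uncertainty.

277.5 ± 22.3

Let u = r + x = 38.54. δu = √(δr² + δx²) = √(0.0240 + 8.82) = 2.97, so δu/u = 0.0772.
Q is then a monomial in u, s:
δQ/Q = √((δu/u)² + (½·δs/s)²) = √(0.00596 + 0.000479) = 0.0802
Q = 277.5, so δQ = 0.0802 × 277.5 = 22.3.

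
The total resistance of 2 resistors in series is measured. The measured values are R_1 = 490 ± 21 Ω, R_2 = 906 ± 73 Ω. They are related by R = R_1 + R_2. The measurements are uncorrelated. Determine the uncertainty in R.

R is a linear combination, so absolute uncertainties add in quadrature:
  (δR_1)² = 441;  (δR_2)² = 5330
δR = √(5770) = 76.0 Ω

76.0 Ω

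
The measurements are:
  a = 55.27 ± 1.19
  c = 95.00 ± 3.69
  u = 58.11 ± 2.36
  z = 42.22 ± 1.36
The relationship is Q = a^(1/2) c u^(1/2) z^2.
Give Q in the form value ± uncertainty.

Relative error in a monomial: (δQ/Q)² = Σ (nᵢ · δxᵢ/xᵢ)².
  (½·δa/a)² = (0.5×0.0215)² = 0.000116;  (1·δc/c)² = (1×0.0388)² = 0.00151;  (½·δu/u)² = (0.5×0.0406)² = 0.000412;  (2·δz/z)² = (2×0.0322)² = 0.00415
δQ/Q = √(0.00619) = 0.0787
Q = 9.597e+06, so δQ = 0.0787 × 9.597e+06 = 7.55e+05.

(9.597 ± 0.755) × 10^6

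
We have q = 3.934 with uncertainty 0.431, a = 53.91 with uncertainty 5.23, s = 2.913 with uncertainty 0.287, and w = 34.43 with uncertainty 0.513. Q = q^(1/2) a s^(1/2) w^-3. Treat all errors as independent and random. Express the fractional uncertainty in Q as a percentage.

Relative error in a monomial: (δQ/Q)² = Σ (nᵢ · δxᵢ/xᵢ)².
  (½·δq/q)² = (0.5×0.110)² = 0.00300;  (1·δa/a)² = (1×0.0970)² = 0.00941;  (½·δs/s)² = (0.5×0.0985)² = 0.00243;  (-3·δw/w)² = (-3×0.0149)² = 0.00200
δQ/Q = √(0.0168) = 0.130

13.0%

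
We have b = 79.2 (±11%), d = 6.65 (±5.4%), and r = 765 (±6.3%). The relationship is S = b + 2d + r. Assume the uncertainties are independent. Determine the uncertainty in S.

49.0

Absolute uncertainties add in quadrature for a linear combination:
  (δb)² = 75.9;  (2·δd)² = 0.516;  (δr)² = 2320
δS = √(2400) = 49.0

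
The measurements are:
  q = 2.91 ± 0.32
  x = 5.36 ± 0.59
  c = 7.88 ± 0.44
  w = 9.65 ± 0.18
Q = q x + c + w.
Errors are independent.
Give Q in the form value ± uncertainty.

Let p = q·x = 15.6. δp/p = √((1·δq/q)² + (1·δx/x)²) = √(0.0121 + 0.0121) = 0.156, so δp = 2.43.
Q = p + c + w: δQ = √(δp² + δc² + δw²) = √(5.89 + 0.194 + 0.0324) = 2.47
Q = 33.1.

33.1 ± 2.47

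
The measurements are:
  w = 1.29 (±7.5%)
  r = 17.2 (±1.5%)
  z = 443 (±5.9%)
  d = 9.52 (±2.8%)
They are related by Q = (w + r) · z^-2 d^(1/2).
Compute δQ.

3.48e-05

Let u = w + r = 18.5. δu = √(δw² + δr²) = √(0.00936 + 0.0666) = 0.276, so δu/u = 0.0149.
Q is then a monomial in u, z, d:
δQ/Q = √((δu/u)² + (-2·δz/z)² + (½·δd/d)²) = √(0.000222 + 0.0139 + 0.000196) = 0.120
Q = 0.000291, so δQ = 0.120 × 0.000291 = 3.48e-05.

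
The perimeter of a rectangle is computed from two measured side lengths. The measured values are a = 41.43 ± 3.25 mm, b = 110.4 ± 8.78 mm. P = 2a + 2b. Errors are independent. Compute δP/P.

Sums and differences: (δP)² = Σ (cᵢ δxᵢ)².
  (2·δa)² = 42.2;  (2·δb)² = 308
δP = √(351) = 18.7 mm
P = 303.7 mm, so δP/P = 18.7/303.7 = 0.0617.

0.0617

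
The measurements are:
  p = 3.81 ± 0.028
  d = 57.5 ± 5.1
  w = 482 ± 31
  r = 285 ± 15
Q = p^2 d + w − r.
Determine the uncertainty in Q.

82.6

Let h = p^2·d = 835. δh/h = √((2·δp/p)² + (1·δd/d)²) = √(0.000216 + 0.00787) = 0.0899, so δh = 75.0.
Q = h + w − r: δQ = √(δh² + δw² + δr²) = √(5630 + 961 + 225) = 82.6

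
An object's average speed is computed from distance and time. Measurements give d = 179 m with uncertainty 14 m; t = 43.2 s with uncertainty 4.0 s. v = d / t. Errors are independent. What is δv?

v is a product of powers, so relative uncertainties combine in quadrature:
  (1·δd/d)² = (1×0.0782)² = 0.00612;  (-1·δt/t)² = (-1×0.0926)² = 0.00857
δv/v = √(0.0147) = 0.121
v = 4.14 m/s, so δv = 0.121 × 4.14 = 0.502 m/s.

0.502 m/s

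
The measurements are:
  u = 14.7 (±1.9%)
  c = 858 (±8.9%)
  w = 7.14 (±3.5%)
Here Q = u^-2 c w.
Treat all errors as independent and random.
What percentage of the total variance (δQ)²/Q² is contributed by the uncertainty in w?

(δQ/Q)² = (-2·δu/u)² + (1·δc/c)² + (1·δw/w)²
  u term: (-2×0.0190)² = 0.00144
  c term: (1×0.0890)² = 0.00792
  w term: (1×0.0350)² = 0.00123
Total = 0.0106. Share from w = 0.00123/0.0106 = 0.116.

11.6%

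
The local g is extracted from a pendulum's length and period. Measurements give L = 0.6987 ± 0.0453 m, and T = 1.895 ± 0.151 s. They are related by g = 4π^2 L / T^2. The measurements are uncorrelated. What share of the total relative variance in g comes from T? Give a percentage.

85.8%

(δg/g)² = (1·δL/L)² + (-2·δT/T)²
  L term: (1×0.0648)² = 0.00420
  T term: (-2×0.0797)² = 0.0254
Total = 0.0296. Share from T = 0.0254/0.0296 = 0.858.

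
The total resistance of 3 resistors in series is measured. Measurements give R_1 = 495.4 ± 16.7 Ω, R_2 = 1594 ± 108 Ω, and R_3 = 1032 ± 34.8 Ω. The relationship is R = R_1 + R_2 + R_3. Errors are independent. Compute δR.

Absolute uncertainties add in quadrature for a linear combination:
  (δR_1)² = 279;  (δR_2)² = 11700;  (δR_3)² = 1210
δR = √(13200) = 115 Ω

115 Ω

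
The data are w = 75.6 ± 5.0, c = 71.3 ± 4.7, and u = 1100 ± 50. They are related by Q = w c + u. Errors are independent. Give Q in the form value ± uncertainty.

Let p = w·c = 5390. δp/p = √((1·δw/w)² + (1·δc/c)²) = √(0.00437 + 0.00435) = 0.0934, so δp = 503.
Q = p + u: δQ = √(δp² + δu²) = √(2.53e+05 + 2500) = 506
Q = 6490.

6490 ± 506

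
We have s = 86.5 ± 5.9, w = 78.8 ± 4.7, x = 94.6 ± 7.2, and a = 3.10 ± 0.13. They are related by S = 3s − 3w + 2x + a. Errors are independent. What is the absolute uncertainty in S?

26.8

For a sum/difference, combine absolute errors in quadrature:
  (3·δs)² = 313;  (3·δw)² = 199;  (2·δx)² = 207;  (δa)² = 0.0169
δS = √(719) = 26.8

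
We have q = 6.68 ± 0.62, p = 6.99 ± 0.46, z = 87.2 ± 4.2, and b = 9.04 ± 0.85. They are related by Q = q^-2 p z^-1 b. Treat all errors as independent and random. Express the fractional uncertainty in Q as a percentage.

Each factor contributes (exponent × relative error)² to (δQ/Q)²:
  (-2·δq/q)² = (-2×0.0928)² = 0.0345;  (1·δp/p)² = (1×0.0658)² = 0.00433;  (-1·δz/z)² = (-1×0.0482)² = 0.00232;  (1·δb/b)² = (1×0.0940)² = 0.00884
δQ/Q = √(0.0499) = 0.223

22.3%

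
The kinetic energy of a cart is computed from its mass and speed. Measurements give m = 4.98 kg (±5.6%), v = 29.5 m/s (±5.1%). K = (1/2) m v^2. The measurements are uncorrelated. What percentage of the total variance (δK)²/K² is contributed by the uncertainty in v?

(δK/K)² = (1·δm/m)² + (2·δv/v)²
  m term: (1×0.0560)² = 0.00314
  v term: (2×0.0510)² = 0.0104
Total = 0.0135. Share from v = 0.0104/0.0135 = 0.768.

76.8%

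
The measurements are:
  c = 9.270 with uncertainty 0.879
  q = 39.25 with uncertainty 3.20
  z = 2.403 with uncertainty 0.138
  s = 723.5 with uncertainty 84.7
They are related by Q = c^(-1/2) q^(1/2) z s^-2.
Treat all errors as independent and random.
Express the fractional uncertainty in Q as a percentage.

24.9%

Relative error in a monomial: (δQ/Q)² = Σ (nᵢ · δxᵢ/xᵢ)².
  (−½·δc/c)² = (-0.5×0.0948)² = 0.00225;  (½·δq/q)² = (0.5×0.0815)² = 0.00166;  (1·δz/z)² = (1×0.0574)² = 0.00330;  (-2·δs/s)² = (-2×0.117)² = 0.0548
δQ/Q = √(0.0620) = 0.249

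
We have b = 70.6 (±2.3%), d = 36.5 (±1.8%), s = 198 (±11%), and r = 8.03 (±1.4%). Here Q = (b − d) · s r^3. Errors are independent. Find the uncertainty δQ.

Let u = b − d = 34.1. δu = √(δb² + δd²) = √(2.64 + 0.432) = 1.75, so δu/u = 0.0514.
Q is then a monomial in u, s, r:
δQ/Q = √((δu/u)² + (1·δs/s)² + (3·δr/r)²) = √(0.00264 + 0.0121 + 0.00176) = 0.128
Q = 3.5e+06, so δQ = 0.128 × 3.5e+06 = 4.49e+05.

4.49e+05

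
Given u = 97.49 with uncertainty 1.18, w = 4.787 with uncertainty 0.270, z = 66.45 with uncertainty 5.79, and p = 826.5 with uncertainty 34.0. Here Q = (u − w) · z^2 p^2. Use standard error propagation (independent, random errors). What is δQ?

5.4e+10

Let h = u − w = 92.70. δh = √(δu² + δw²) = √(1.39 + 0.0729) = 1.21, so δh/h = 0.0131.
Q is then a monomial in h, z, p:
δQ/Q = √((δh/h)² + (2·δz/z)² + (2·δp/p)²) = √(0.000171 + 0.0304 + 0.00677) = 0.193
Q = 2.796e+11, so δQ = 0.193 × 2.796e+11 = 5.4e+10.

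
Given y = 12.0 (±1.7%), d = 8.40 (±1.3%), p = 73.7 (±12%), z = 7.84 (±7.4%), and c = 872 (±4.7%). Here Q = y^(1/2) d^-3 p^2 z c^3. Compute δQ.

Relative error in a monomial: (δQ/Q)² = Σ (nᵢ · δxᵢ/xᵢ)².
  (½·δy/y)² = (0.5×0.0170)² = 7.23e-05;  (-3·δd/d)² = (-3×0.0130)² = 0.00152;  (2·δp/p)² = (2×0.120)² = 0.0576;  (1·δz/z)² = (1×0.0740)² = 0.00548;  (3·δc/c)² = (3×0.0470)² = 0.0199
δQ/Q = √(0.0846) = 0.291
Q = 1.65e+11, so δQ = 0.291 × 1.65e+11 = 4.8e+10.

4.8e+10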